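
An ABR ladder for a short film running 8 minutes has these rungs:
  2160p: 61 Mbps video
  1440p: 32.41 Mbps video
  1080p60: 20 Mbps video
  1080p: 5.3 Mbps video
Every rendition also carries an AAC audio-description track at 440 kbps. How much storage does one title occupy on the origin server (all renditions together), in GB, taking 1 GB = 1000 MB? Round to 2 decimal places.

7.23 GB

8 min = 480 s
Audio: 440 kbps = 0.440 Mbps.
Sum of rendition bitrates: (61+0.440) + (32.41+0.440) + (20+0.440) + (5.3+0.440) = 120.470 Mbps.
× 480 s = 57,826 Mb = 7,228 MB = 7.228 GB.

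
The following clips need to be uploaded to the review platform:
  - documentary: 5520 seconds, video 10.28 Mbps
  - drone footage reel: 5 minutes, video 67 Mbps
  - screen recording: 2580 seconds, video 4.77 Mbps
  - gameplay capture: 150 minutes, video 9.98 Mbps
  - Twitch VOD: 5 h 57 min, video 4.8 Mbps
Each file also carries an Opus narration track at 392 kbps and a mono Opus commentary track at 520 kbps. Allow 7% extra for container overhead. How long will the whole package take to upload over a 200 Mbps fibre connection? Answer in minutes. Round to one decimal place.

Audio total: 392 + 520 = 912 kbps = 0.912 Mbps.
documentary: 11.192 Mbps × 5520 s × 1.07 = 66104.4 Mb
drone footage reel: 67.912 Mbps × 300 s × 1.07 = 21799.8 Mb
screen recording: 5.682 Mbps × 2580 s × 1.07 = 15685.7 Mb
gameplay capture: 10.892 Mbps × 9000 s × 1.07 = 104890.0 Mb
Twitch VOD: 5.712 Mbps × 21420 s × 1.07 = 130915.6 Mb
Total: 339395.5 Mb = 42424.4 MB.
At 200 Mbps: 339395.5 / 200 = 1697 s ≈ 28.3 minutes.

28.3 minutes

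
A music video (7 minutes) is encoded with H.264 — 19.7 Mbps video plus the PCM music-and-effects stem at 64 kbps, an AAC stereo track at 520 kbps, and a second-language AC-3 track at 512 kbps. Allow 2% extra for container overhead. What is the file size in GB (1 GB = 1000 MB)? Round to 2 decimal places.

7 min = 420 s
Audio total: 64 + 520 + 512 = 1096 kbps = 1.096 Mbps.
Total bitrate: 19.7 + 1.096 = 20.796 Mbps.
Stream data: 20.796 Mbps × 420 s = 8734.3 Mb.
With 2% container overhead: ×1.02.
8,909 Mb ÷ 8 = 1,114 MB → 1.114 GB.

1.11 GB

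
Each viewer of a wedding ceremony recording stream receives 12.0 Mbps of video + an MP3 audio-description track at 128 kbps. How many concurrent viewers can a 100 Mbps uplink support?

Audio: 128 kbps = 0.128 Mbps.
Per-viewer media rate: 12.128 Mbps.
100 Mbps = 100.0 Mbps; 100.0 / 12.128 = 8.25 → 8 viewers.

8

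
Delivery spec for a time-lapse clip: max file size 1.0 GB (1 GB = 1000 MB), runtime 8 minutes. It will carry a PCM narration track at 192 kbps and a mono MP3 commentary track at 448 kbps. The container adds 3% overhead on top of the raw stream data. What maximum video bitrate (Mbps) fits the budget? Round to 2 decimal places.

Budget: 1.0 GB = 8000.0 Mb.
Stream payload after overhead: 8000.0 / 1.03 = 7767.0 Mb.
8 min = 480 s
Total bitrate budget: 7767.0 Mb / 480 s = 16.181 Mbps.
Audio total: 192 + 448 = 640 kbps = 0.640 Mbps.
Video: 16.181 − 0.640 = 15.541 Mbps.

15.54 Mbps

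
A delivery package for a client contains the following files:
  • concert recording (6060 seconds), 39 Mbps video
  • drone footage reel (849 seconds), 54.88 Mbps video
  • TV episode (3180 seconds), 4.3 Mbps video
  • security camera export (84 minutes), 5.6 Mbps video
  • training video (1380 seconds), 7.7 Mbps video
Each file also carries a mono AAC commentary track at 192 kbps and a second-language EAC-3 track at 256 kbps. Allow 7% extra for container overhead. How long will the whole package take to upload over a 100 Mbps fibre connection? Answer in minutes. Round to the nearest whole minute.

61 minutes

Audio total: 192 + 256 = 448 kbps = 0.448 Mbps.
concert recording: 39.448 Mbps × 6060 s × 1.07 = 255788.7 Mb
drone footage reel: 55.328 Mbps × 849 s × 1.07 = 50261.6 Mb
TV episode: 4.748 Mbps × 3180 s × 1.07 = 16155.5 Mb
security camera export: 6.048 Mbps × 5040 s × 1.07 = 32615.7 Mb
training video: 8.148 Mbps × 1380 s × 1.07 = 12031.3 Mb
Total: 366852.9 Mb = 45856.6 MB.
At 100 Mbps: 366852.9 / 100 = 3669 s ≈ 61.1 minutes.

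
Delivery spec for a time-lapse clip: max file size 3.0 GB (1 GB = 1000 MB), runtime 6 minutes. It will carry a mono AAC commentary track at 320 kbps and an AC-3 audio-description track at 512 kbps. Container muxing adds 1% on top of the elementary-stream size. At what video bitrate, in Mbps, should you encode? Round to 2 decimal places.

65.17 Mbps

Budget: 3.0 GB = 24000.0 Mb.
Stream payload after overhead: 24000.0 / 1.01 = 23762.4 Mb.
6 min = 360 s
Total bitrate budget: 23762.4 Mb / 360 s = 66.007 Mbps.
Audio total: 320 + 512 = 832 kbps = 0.832 Mbps.
Video: 66.007 − 0.832 = 65.175 Mbps.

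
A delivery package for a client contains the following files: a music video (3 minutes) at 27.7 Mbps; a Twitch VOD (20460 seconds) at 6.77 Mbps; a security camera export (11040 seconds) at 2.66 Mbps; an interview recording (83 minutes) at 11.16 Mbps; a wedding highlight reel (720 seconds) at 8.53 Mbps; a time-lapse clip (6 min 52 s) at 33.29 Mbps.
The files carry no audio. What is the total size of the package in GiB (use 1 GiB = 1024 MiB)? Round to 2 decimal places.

music video: 27.700 Mbps × 180 s = 4986.0 Mb
Twitch VOD: 6.770 Mbps × 20460 s = 138514.2 Mb
security camera export: 2.660 Mbps × 11040 s = 29366.4 Mb
interview recording: 11.160 Mbps × 4980 s = 55576.8 Mb
wedding highlight reel: 8.530 Mbps × 720 s = 6141.6 Mb
time-lapse clip: 33.290 Mbps × 412 s = 13715.5 Mb
Total: 248300.5 Mb = 31037.6 MB.
= 28.91 GiB.

28.91 GiB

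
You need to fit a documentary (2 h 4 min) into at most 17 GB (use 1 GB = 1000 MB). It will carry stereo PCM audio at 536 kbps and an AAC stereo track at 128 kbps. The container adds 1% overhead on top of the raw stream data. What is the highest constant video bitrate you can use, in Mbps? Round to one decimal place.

17.4 Mbps

Budget: 17 GB = 136000.0 Mb.
Stream payload after overhead: 136000.0 / 1.01 = 134653.5 Mb.
2 h 4 min = 124 min = 7440 s
Total bitrate budget: 134653.5 Mb / 7440 s = 18.099 Mbps.
Audio total: 536 + 128 = 664 kbps = 0.664 Mbps.
Video: 18.099 − 0.664 = 17.435 Mbps.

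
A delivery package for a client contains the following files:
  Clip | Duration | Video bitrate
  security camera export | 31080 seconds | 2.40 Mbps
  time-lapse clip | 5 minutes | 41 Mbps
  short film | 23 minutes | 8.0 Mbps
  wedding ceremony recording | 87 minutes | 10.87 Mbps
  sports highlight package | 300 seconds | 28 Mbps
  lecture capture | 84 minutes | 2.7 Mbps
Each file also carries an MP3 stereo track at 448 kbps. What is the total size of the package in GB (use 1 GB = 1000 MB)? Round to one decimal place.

24.5 GB

Audio: 448 kbps = 0.448 Mbps.
security camera export: 2.848 Mbps × 31080 s = 88515.8 Mb
time-lapse clip: 41.448 Mbps × 300 s = 12434.4 Mb
short film: 8.448 Mbps × 1380 s = 11658.2 Mb
wedding ceremony recording: 11.318 Mbps × 5220 s = 59080.0 Mb
sports highlight package: 28.448 Mbps × 300 s = 8534.4 Mb
lecture capture: 3.148 Mbps × 5040 s = 15865.9 Mb
Total: 196088.8 Mb = 24511.1 MB.
= 24.51 GB.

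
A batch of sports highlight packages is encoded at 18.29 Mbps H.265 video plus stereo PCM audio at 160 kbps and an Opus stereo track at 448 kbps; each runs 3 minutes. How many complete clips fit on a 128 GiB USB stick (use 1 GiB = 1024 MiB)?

323

3 min = 180 s
Audio total: 160 + 448 = 608 kbps = 0.608 Mbps.
Total bitrate: 18.898 Mbps.
Per item: 18.898 Mbps × 180 s = 3,402 Mb = 425.2 MB.
Capacity: 128 GiB = 1,099,512 Mb; 323.23 items → 323 complete.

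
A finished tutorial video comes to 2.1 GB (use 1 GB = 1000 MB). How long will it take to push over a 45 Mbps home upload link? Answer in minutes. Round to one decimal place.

6.2 minutes

File: 2.1 GB = 16800.0 Mb.
At 45 Mbps: 16800.0 / 45 = 373.3 s ≈ 6.22 minutes.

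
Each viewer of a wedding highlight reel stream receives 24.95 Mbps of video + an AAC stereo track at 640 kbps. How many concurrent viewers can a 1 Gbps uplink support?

39

Audio: 640 kbps = 0.640 Mbps.
Per-viewer media rate: 25.590 Mbps.
1 Gbps = 1,000 Mbps; 1,000 / 25.590 = 39.08 → 39 viewers.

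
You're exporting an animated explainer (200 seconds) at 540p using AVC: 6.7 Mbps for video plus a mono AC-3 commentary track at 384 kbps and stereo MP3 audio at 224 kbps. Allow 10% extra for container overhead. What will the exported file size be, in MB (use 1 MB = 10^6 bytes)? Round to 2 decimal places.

200.97 MB

Audio total: 384 + 224 = 608 kbps = 0.608 Mbps.
Total bitrate: 6.7 + 0.608 = 7.308 Mbps.
Stream data: 7.308 Mbps × 200 s = 1461.6 Mb.
With 10% container overhead: ×1.10.
1,608 Mb ÷ 8 = 201.0 MB → 201.0 MB.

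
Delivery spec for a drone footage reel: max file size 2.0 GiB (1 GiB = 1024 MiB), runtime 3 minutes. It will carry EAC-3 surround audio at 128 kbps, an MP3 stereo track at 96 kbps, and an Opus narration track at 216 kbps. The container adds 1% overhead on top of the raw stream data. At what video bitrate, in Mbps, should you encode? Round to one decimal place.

94.1 Mbps

Budget: 2.0 GiB = 17179.9 Mb.
Stream payload after overhead: 17179.9 / 1.01 = 17009.8 Mb.
3 min = 180 s
Total bitrate budget: 17009.8 Mb / 180 s = 94.499 Mbps.
Audio total: 128 + 96 + 216 = 440 kbps = 0.440 Mbps.
Video: 94.499 − 0.440 = 94.059 Mbps.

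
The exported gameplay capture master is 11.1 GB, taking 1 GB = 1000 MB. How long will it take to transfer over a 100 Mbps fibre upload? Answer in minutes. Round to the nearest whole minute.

15 minutes

File: 11.1 GB = 88800.0 Mb.
At 100 Mbps: 88800.0 / 100 = 888.0 s ≈ 14.8 minutes.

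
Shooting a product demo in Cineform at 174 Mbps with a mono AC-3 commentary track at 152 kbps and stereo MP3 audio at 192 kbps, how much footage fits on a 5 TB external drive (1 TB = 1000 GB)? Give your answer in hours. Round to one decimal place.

63.7 hours

Audio total: 152 + 192 = 344 kbps = 0.344 Mbps.
Total bitrate: 174 + 0.344 = 174.344 Mbps.
Capacity: 5 TB = 40,000,000 Mb.
Recording time: 40,000,000 / 174.344 = 229,431 s ≈ 63.7 hours.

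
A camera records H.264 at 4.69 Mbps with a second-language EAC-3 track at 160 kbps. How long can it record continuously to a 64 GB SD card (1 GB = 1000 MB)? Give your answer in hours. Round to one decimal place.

29.3 hours

Audio: 160 kbps = 0.160 Mbps.
Total bitrate: 4.69 + 0.160 = 4.850 Mbps.
Capacity: 64 GB = 512,000 Mb.
Recording time: 512,000 / 4.850 = 105,567 s ≈ 29.3 hours.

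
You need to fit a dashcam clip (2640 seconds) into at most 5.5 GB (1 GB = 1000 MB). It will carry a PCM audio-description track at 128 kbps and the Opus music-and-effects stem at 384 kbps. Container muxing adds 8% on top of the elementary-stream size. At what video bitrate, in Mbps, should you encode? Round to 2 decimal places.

14.92 Mbps

Budget: 5.5 GB = 44000.0 Mb.
Stream payload after overhead: 44000.0 / 1.08 = 40740.7 Mb.
Total bitrate budget: 40740.7 Mb / 2640 s = 15.432 Mbps.
Audio total: 128 + 384 = 512 kbps = 0.512 Mbps.
Video: 15.432 − 0.512 = 14.920 Mbps.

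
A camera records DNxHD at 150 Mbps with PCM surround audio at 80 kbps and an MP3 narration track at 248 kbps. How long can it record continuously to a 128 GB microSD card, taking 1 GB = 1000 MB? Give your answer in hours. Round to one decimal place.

1.9 hours

Audio total: 80 + 248 = 328 kbps = 0.328 Mbps.
Total bitrate: 150 + 0.328 = 150.328 Mbps.
Capacity: 128 GB = 1,024,000 Mb.
Recording time: 1,024,000 / 150.328 = 6,812 s ≈ 1.89 hours.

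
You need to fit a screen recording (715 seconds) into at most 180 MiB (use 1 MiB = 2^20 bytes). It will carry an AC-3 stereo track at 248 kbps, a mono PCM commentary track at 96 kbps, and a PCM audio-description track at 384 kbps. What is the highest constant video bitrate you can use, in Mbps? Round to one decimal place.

1.4 Mbps

Budget: 180 MiB = 1509.9 Mb.
Total bitrate budget: 1509.9 Mb / 715 s = 2.112 Mbps.
Audio total: 248 + 96 + 384 = 728 kbps = 0.728 Mbps.
Video: 2.112 − 0.728 = 1.384 Mbps.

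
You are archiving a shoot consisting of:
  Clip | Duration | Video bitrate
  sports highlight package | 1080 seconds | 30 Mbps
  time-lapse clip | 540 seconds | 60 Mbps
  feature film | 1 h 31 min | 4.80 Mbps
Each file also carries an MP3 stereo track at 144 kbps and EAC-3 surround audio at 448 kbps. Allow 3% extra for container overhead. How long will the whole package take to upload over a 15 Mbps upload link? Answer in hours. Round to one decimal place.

1.8 hours

Audio total: 144 + 448 = 592 kbps = 0.592 Mbps.
sports highlight package: 30.592 Mbps × 1080 s × 1.03 = 34030.5 Mb
time-lapse clip: 60.592 Mbps × 540 s × 1.03 = 33701.3 Mb
feature film: 5.392 Mbps × 5460 s × 1.03 = 30323.5 Mb
Total: 98055.3 Mb = 12256.9 MB.
At 15 Mbps: 98055.3 / 15 = 6537 s ≈ 1.82 hours.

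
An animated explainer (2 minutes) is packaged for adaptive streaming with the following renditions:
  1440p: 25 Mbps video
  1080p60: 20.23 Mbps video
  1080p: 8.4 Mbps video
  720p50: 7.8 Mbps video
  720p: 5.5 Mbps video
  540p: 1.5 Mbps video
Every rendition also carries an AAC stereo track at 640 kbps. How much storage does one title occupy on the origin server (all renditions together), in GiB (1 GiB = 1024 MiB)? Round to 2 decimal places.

1.01 GiB

2 min = 120 s
Audio: 640 kbps = 0.640 Mbps.
Sum of rendition bitrates: (25+0.640) + (20.23+0.640) + (8.4+0.640) + (7.8+0.640) + (5.5+0.640) + (1.5+0.640) = 72.270 Mbps.
× 120 s = 8,672 Mb = 1,084 MB = 1.010 GiB.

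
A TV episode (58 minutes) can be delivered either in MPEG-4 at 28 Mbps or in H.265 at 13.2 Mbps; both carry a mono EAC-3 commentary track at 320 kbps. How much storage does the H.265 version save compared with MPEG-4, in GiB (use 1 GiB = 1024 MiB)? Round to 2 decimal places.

6.00 GiB

58 min = 3480 s
Audio: 320 kbps = 0.320 Mbps.
MPEG-4: 28.320 Mbps × 3480 s = 98553.6 Mb = 11.473 GiB.
H.265: 13.520 Mbps × 3480 s = 47049.6 Mb = 5.477 GiB.
Saving: 11.473 − 5.477 = 5.996 GiB.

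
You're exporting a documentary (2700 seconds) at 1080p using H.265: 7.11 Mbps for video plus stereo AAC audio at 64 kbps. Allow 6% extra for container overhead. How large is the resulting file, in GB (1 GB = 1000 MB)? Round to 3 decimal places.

Audio: 64 kbps = 0.064 Mbps.
Total bitrate: 7.11 + 0.064 = 7.174 Mbps.
Stream data: 7.174 Mbps × 2700 s = 19369.8 Mb.
With 6% container overhead: ×1.06.
20,532 Mb ÷ 8 = 2,566 MB → 2.566 GB.

2.566 GB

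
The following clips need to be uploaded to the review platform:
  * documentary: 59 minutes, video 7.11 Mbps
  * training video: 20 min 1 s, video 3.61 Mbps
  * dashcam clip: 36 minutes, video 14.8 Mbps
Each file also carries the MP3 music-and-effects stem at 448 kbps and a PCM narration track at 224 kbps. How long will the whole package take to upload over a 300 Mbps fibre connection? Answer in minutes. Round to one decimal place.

3.7 minutes

Audio total: 448 + 224 = 672 kbps = 0.672 Mbps.
documentary: 7.782 Mbps × 3540 s = 27548.3 Mb
training video: 4.282 Mbps × 1201 s = 5142.7 Mb
dashcam clip: 15.472 Mbps × 2160 s = 33419.5 Mb
Total: 66110.5 Mb = 8263.8 MB.
At 300 Mbps: 66110.5 / 300 = 220 s ≈ 3.67 minutes.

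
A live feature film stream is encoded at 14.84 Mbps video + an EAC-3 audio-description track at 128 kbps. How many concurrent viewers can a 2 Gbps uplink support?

133

Audio: 128 kbps = 0.128 Mbps.
Per-viewer media rate: 14.968 Mbps.
2 Gbps = 2,000 Mbps; 2,000 / 14.968 = 133.62 → 133 viewers.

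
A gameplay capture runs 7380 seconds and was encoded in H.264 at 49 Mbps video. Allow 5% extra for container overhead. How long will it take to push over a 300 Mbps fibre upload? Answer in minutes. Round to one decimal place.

21.1 minutes

File: 49.000 Mbps × 7380 s = 361620.0 Mb.
With 5% container overhead: ×1.05. → 379701.0 Mb.
At 300 Mbps: 379701.0 / 300 = 1265.7 s ≈ 21.1 minutes.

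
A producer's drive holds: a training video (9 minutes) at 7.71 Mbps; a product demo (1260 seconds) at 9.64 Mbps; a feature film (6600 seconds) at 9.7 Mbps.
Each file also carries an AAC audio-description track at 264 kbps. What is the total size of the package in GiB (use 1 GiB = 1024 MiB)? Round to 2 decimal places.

Audio: 264 kbps = 0.264 Mbps.
training video: 7.974 Mbps × 540 s = 4306.0 Mb
product demo: 9.904 Mbps × 1260 s = 12479.0 Mb
feature film: 9.964 Mbps × 6600 s = 65762.4 Mb
Total: 82547.4 Mb = 10318.4 MB.
= 9.610 GiB.

9.61 GiB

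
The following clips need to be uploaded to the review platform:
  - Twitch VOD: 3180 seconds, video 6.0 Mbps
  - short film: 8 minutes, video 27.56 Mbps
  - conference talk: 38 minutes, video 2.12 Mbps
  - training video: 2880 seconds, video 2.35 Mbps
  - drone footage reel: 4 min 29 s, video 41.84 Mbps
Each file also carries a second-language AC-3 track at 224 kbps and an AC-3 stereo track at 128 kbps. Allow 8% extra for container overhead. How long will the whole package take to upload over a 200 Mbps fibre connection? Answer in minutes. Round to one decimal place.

Audio total: 224 + 128 = 352 kbps = 0.352 Mbps.
Twitch VOD: 6.352 Mbps × 3180 s × 1.08 = 21815.3 Mb
short film: 27.912 Mbps × 480 s × 1.08 = 14469.6 Mb
conference talk: 2.472 Mbps × 2280 s × 1.08 = 6087.1 Mb
training video: 2.702 Mbps × 2880 s × 1.08 = 8404.3 Mb
drone footage reel: 42.192 Mbps × 269 s × 1.08 = 12257.6 Mb
Total: 63033.9 Mb = 7879.2 MB.
At 200 Mbps: 63033.9 / 200 = 315 s ≈ 5.25 minutes.

5.3 minutes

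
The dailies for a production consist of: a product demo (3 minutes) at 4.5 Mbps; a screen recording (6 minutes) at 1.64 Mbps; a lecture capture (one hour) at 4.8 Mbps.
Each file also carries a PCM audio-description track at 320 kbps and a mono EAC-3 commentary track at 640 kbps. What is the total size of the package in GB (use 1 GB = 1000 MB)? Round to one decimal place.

2.8 GB

Audio total: 320 + 640 = 960 kbps = 0.960 Mbps.
product demo: 5.460 Mbps × 180 s = 982.8 Mb
screen recording: 2.600 Mbps × 360 s = 936.0 Mb
lecture capture: 5.760 Mbps × 3600 s = 20736.0 Mb
Total: 22654.8 Mb = 2831.8 MB.
= 2.832 GB.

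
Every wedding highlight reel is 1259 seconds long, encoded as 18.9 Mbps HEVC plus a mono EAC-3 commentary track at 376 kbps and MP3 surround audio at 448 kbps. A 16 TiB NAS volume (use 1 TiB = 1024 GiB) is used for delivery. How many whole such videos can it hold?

5667

Audio total: 376 + 448 = 824 kbps = 0.824 Mbps.
Total bitrate: 19.724 Mbps.
Per item: 19.724 Mbps × 1259 s = 24,833 Mb = 3,104 MB.
Capacity: 16 TiB = 140,737,488 Mb; 5667.47 items → 5667 complete.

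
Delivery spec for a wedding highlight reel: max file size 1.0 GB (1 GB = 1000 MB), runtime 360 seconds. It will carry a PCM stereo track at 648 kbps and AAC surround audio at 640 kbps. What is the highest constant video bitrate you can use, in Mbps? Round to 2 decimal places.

20.93 Mbps

Budget: 1.0 GB = 8000.0 Mb.
Total bitrate budget: 8000.0 Mb / 360 s = 22.222 Mbps.
Audio total: 648 + 640 = 1288 kbps = 1.288 Mbps.
Video: 22.222 − 1.288 = 20.934 Mbps.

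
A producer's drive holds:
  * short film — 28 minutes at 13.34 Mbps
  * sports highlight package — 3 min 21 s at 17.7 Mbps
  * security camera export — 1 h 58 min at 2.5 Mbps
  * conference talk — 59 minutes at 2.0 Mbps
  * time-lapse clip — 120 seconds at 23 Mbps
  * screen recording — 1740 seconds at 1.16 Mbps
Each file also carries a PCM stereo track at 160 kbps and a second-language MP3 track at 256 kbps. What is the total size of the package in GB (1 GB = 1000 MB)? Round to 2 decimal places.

Audio total: 160 + 256 = 416 kbps = 0.416 Mbps.
short film: 13.756 Mbps × 1680 s = 23110.1 Mb
sports highlight package: 18.116 Mbps × 201 s = 3641.3 Mb
security camera export: 2.916 Mbps × 7080 s = 20645.3 Mb
conference talk: 2.416 Mbps × 3540 s = 8552.6 Mb
time-lapse clip: 23.416 Mbps × 120 s = 2809.9 Mb
screen recording: 1.576 Mbps × 1740 s = 2742.2 Mb
Total: 61501.5 Mb = 7687.7 MB.
= 7.688 GB.

7.69 GB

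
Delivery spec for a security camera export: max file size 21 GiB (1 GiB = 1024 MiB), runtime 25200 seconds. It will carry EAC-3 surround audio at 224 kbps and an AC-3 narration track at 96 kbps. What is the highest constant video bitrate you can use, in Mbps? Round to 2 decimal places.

Budget: 21 GiB = 180388.6 Mb.
Total bitrate budget: 180388.6 Mb / 25200 s = 7.158 Mbps.
Audio total: 224 + 96 = 320 kbps = 0.320 Mbps.
Video: 7.158 − 0.320 = 6.838 Mbps.

6.84 Mbps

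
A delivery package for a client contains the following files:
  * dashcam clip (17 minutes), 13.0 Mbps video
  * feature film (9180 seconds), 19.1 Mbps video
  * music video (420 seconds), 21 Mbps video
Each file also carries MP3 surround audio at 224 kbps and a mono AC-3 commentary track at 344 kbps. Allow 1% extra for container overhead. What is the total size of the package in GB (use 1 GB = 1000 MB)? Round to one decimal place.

25.7 GB

Audio total: 224 + 344 = 568 kbps = 0.568 Mbps.
dashcam clip: 13.568 Mbps × 1020 s × 1.01 = 13977.8 Mb
feature film: 19.668 Mbps × 9180 s × 1.01 = 182357.8 Mb
music video: 21.568 Mbps × 420 s × 1.01 = 9149.1 Mb
Total: 205484.7 Mb = 25685.6 MB.
= 25.69 GB.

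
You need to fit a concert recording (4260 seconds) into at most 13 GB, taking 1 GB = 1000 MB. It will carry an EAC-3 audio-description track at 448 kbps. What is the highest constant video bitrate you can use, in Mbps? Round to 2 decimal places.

23.97 Mbps

Budget: 13 GB = 104000.0 Mb.
Total bitrate budget: 104000.0 Mb / 4260 s = 24.413 Mbps.
Audio: 448 kbps = 0.448 Mbps.
Video: 24.413 − 0.448 = 23.965 Mbps.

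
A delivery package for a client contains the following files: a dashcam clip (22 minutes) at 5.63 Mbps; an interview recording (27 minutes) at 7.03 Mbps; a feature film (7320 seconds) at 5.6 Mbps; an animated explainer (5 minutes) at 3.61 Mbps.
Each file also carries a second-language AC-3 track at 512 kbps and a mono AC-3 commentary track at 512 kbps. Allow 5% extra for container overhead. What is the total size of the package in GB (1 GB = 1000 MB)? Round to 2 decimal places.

9.41 GB

Audio total: 512 + 512 = 1024 kbps = 1.024 Mbps.
dashcam clip: 6.654 Mbps × 1320 s × 1.05 = 9222.4 Mb
interview recording: 8.054 Mbps × 1620 s × 1.05 = 13699.9 Mb
feature film: 6.624 Mbps × 7320 s × 1.05 = 50912.1 Mb
animated explainer: 4.634 Mbps × 300 s × 1.05 = 1459.7 Mb
Total: 75294.1 Mb = 9411.8 MB.
= 9.412 GB.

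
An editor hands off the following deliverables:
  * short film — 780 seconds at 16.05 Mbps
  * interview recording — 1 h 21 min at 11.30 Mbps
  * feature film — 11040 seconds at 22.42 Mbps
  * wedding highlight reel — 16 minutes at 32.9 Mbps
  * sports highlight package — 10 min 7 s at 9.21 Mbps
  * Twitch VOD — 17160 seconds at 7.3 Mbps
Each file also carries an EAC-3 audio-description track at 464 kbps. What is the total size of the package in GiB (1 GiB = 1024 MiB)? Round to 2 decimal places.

Audio: 464 kbps = 0.464 Mbps.
short film: 16.514 Mbps × 780 s = 12880.9 Mb
interview recording: 11.764 Mbps × 4860 s = 57173.0 Mb
feature film: 22.884 Mbps × 11040 s = 252639.4 Mb
wedding highlight reel: 33.364 Mbps × 960 s = 32029.4 Mb
sports highlight package: 9.674 Mbps × 607 s = 5872.1 Mb
Twitch VOD: 7.764 Mbps × 17160 s = 133230.2 Mb
Total: 493825.1 Mb = 61728.1 MB.
= 57.49 GiB.

57.49 GiB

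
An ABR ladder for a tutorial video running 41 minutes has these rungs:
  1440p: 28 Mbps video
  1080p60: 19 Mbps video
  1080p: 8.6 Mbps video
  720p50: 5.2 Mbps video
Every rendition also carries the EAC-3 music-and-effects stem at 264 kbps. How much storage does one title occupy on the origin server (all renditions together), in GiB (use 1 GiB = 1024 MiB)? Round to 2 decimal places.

41 min = 2460 s
Audio: 264 kbps = 0.264 Mbps.
Sum of rendition bitrates: (28+0.264) + (19+0.264) + (8.6+0.264) + (5.2+0.264) = 61.856 Mbps.
× 2460 s = 152,166 Mb = 19,021 MB = 17.71 GiB.

17.71 GiB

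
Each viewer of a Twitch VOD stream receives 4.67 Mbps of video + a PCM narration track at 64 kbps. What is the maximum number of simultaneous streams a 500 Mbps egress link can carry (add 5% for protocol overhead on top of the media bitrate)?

Audio: 64 kbps = 0.064 Mbps.
Per-viewer media rate: 4.734 Mbps.
On the wire with 5% overhead: 4.971 Mbps.
500 Mbps = 500.0 Mbps; 500.0 / 4.971 = 100.59 → 100 viewers.

100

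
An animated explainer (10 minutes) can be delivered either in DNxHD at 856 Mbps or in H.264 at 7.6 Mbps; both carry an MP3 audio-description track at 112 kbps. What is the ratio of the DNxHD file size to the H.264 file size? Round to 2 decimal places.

10 min = 600 s
Audio: 112 kbps = 0.112 Mbps.
DNxHD: 856.112 Mbps × 600 s = 513667.2 Mb = 64.208 GB.
H.264: 7.712 Mbps × 600 s = 4627.2 Mb = 0.578 GB.
Ratio: 64.208 / 0.578 = 111.010.

111.01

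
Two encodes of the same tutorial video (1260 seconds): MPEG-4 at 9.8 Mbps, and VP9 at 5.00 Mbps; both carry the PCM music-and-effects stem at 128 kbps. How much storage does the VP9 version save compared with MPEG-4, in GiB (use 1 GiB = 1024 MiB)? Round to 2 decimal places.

Audio: 128 kbps = 0.128 Mbps.
MPEG-4: 9.928 Mbps × 1260 s = 12509.3 Mb = 1.456 GiB.
VP9: 5.128 Mbps × 1260 s = 6461.3 Mb = 0.752 GiB.
Saving: 1.456 − 0.752 = 0.704 GiB.

0.70 GiB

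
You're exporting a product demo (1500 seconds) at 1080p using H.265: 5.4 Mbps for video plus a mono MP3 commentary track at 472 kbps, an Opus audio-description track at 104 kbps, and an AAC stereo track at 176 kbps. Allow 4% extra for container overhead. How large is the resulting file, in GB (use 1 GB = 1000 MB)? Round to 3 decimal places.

Audio total: 472 + 104 + 176 = 752 kbps = 0.752 Mbps.
Total bitrate: 5.4 + 0.752 = 6.152 Mbps.
Stream data: 6.152 Mbps × 1500 s = 9228.0 Mb.
With 4% container overhead: ×1.04.
9,597 Mb ÷ 8 = 1,200 MB → 1.200 GB.

1.200 GB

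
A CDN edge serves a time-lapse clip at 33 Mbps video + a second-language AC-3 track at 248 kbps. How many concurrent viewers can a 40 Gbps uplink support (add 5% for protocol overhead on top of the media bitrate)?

Audio: 248 kbps = 0.248 Mbps.
Per-viewer media rate: 33.248 Mbps.
On the wire with 5% overhead: 34.910 Mbps.
40 Gbps = 40,000 Mbps; 40,000 / 34.910 = 1145.79 → 1145 viewers.

1145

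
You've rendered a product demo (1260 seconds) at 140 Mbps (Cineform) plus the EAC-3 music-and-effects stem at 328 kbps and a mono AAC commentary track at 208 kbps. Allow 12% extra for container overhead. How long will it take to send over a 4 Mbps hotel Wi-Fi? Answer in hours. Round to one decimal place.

Audio total: 328 + 208 = 536 kbps = 0.536 Mbps.
Total bitrate: 140.536 Mbps.
File: 140.536 Mbps × 1260 s = 177075.4 Mb.
With 12% container overhead: ×1.12. → 198324.4 Mb.
At 4 Mbps: 198324.4 / 4 = 49581.1 s ≈ 13.8 hours.

13.8 hours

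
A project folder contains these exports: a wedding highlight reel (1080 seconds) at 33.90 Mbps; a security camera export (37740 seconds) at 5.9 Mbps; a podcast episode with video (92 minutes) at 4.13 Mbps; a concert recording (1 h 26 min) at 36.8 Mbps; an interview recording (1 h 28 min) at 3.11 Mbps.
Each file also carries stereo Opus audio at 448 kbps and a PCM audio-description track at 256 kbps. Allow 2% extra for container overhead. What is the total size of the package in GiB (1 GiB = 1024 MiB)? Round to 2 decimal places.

62.57 GiB

Audio total: 448 + 256 = 704 kbps = 0.704 Mbps.
wedding highlight reel: 34.604 Mbps × 1080 s × 1.02 = 38119.8 Mb
security camera export: 6.604 Mbps × 37740 s × 1.02 = 254219.7 Mb
podcast episode with video: 4.834 Mbps × 5520 s × 1.02 = 27217.4 Mb
concert recording: 37.504 Mbps × 5160 s × 1.02 = 197391.1 Mb
interview recording: 3.814 Mbps × 5280 s × 1.02 = 20540.7 Mb
Total: 537488.5 Mb = 67186.1 MB.
= 62.57 GiB.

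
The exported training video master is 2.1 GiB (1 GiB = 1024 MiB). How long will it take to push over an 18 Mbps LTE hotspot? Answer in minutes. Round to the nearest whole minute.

File: 2.1 GiB = 18038.9 Mb.
At 18 Mbps: 18038.9 / 18 = 1002.2 s ≈ 16.7 minutes.

17 minutes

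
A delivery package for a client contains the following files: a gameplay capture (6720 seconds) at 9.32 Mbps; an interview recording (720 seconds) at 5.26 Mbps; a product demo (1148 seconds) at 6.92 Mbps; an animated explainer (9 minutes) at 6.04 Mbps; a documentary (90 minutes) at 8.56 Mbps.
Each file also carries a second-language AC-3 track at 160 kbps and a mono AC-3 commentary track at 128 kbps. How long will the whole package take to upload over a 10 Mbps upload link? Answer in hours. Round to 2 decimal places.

Audio total: 160 + 128 = 288 kbps = 0.288 Mbps.
gameplay capture: 9.608 Mbps × 6720 s = 64565.8 Mb
interview recording: 5.548 Mbps × 720 s = 3994.6 Mb
product demo: 7.208 Mbps × 1148 s = 8274.8 Mb
animated explainer: 6.328 Mbps × 540 s = 3417.1 Mb
documentary: 8.848 Mbps × 5400 s = 47779.2 Mb
Total: 128031.4 Mb = 16003.9 MB.
At 10 Mbps: 128031.4 / 10 = 12803 s ≈ 3.56 hours.

3.56 hours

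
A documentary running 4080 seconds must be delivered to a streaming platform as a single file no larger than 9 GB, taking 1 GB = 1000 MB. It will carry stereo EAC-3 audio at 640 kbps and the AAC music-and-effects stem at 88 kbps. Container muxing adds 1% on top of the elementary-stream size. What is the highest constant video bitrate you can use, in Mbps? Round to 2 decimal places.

16.74 Mbps

Budget: 9 GB = 72000.0 Mb.
Stream payload after overhead: 72000.0 / 1.01 = 71287.1 Mb.
Total bitrate budget: 71287.1 Mb / 4080 s = 17.472 Mbps.
Audio total: 640 + 88 = 728 kbps = 0.728 Mbps.
Video: 17.472 − 0.728 = 16.744 Mbps.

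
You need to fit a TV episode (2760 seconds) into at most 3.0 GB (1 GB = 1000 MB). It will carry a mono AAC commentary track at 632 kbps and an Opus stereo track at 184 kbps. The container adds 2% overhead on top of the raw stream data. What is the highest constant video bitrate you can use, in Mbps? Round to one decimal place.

Budget: 3.0 GB = 24000.0 Mb.
Stream payload after overhead: 24000.0 / 1.02 = 23529.4 Mb.
Total bitrate budget: 23529.4 Mb / 2760 s = 8.525 Mbps.
Audio total: 632 + 184 = 816 kbps = 0.816 Mbps.
Video: 8.525 − 0.816 = 7.709 Mbps.

7.7 Mbps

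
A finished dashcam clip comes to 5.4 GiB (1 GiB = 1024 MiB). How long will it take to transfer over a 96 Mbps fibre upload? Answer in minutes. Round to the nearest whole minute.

File: 5.4 GiB = 46385.6 Mb.
At 96 Mbps: 46385.6 / 96 = 483.2 s ≈ 8.05 minutes.

8 minutes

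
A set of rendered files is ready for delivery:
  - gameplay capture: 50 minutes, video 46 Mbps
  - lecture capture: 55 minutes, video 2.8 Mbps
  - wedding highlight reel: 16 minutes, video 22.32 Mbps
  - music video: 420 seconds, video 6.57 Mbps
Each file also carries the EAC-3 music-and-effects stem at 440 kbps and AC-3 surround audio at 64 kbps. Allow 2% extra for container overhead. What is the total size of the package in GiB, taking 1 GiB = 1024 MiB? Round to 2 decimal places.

20.82 GiB

Audio total: 440 + 64 = 504 kbps = 0.504 Mbps.
gameplay capture: 46.504 Mbps × 3000 s × 1.02 = 142302.2 Mb
lecture capture: 3.304 Mbps × 3300 s × 1.02 = 11121.3 Mb
wedding highlight reel: 22.824 Mbps × 960 s × 1.02 = 22349.3 Mb
music video: 7.074 Mbps × 420 s × 1.02 = 3030.5 Mb
Total: 178803.3 Mb = 22350.4 MB.
= 20.82 GiB.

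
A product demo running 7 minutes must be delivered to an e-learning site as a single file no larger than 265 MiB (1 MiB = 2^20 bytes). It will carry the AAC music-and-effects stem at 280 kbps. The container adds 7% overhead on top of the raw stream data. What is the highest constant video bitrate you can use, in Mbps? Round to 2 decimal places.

Budget: 265 MiB = 2223.0 Mb.
Stream payload after overhead: 2223.0 / 1.07 = 2077.6 Mb.
7 min = 420 s
Total bitrate budget: 2077.6 Mb / 420 s = 4.947 Mbps.
Audio: 280 kbps = 0.280 Mbps.
Video: 4.947 − 0.280 = 4.667 Mbps.

4.67 Mbps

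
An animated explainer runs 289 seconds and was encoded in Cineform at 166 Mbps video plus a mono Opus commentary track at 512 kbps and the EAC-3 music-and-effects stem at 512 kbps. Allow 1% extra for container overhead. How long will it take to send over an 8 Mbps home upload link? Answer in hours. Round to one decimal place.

Audio total: 512 + 512 = 1024 kbps = 1.024 Mbps.
Total bitrate: 167.024 Mbps.
File: 167.024 Mbps × 289 s = 48269.9 Mb.
With 1% container overhead: ×1.01. → 48752.6 Mb.
At 8 Mbps: 48752.6 / 8 = 6094.1 s ≈ 1.69 hours.

1.7 hours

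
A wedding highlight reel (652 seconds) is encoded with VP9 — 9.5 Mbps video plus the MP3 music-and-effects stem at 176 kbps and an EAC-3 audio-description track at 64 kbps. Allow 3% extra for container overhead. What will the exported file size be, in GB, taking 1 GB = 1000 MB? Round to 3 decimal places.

Audio total: 176 + 64 = 240 kbps = 0.240 Mbps.
Total bitrate: 9.5 + 0.240 = 9.740 Mbps.
Stream data: 9.740 Mbps × 652 s = 6350.5 Mb.
With 3% container overhead: ×1.03.
6,541 Mb ÷ 8 = 817.6 MB → 0.8176 GB.

0.818 GB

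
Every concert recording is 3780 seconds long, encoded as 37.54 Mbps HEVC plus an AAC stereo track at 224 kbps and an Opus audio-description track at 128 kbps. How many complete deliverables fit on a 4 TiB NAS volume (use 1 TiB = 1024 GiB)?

245

Audio total: 224 + 128 = 352 kbps = 0.352 Mbps.
Total bitrate: 37.892 Mbps.
Per item: 37.892 Mbps × 3780 s = 143,232 Mb = 17,904 MB.
Capacity: 4 TiB = 35,184,372 Mb; 245.65 items → 245 complete.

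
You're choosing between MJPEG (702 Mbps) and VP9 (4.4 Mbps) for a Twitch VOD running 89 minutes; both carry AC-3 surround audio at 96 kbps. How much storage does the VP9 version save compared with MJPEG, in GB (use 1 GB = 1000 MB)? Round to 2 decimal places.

465.65 GB

89 min = 5340 s
Audio: 96 kbps = 0.096 Mbps.
MJPEG: 702.096 Mbps × 5340 s = 3749192.6 Mb = 468.649 GB.
VP9: 4.496 Mbps × 5340 s = 24008.6 Mb = 3.001 GB.
Saving: 468.649 − 3.001 = 465.648 GB.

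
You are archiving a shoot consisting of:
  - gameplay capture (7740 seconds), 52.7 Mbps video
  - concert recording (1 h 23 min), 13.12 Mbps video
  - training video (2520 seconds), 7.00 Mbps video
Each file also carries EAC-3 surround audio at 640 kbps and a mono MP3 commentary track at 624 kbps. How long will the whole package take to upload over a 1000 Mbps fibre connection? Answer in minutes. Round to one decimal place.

Audio total: 640 + 624 = 1264 kbps = 1.264 Mbps.
gameplay capture: 53.964 Mbps × 7740 s = 417681.4 Mb
concert recording: 14.384 Mbps × 4980 s = 71632.3 Mb
training video: 8.264 Mbps × 2520 s = 20825.3 Mb
Total: 510139.0 Mb = 63767.4 MB.
At 1000 Mbps: 510139.0 / 1000 = 510 s ≈ 8.5 minutes.

8.5 minutes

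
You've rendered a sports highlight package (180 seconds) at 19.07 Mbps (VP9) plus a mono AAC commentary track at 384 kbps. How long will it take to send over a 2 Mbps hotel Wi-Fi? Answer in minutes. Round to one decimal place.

29.2 minutes

Audio: 384 kbps = 0.384 Mbps.
Total bitrate: 19.454 Mbps.
File: 19.454 Mbps × 180 s = 3501.7 Mb.
At 2 Mbps: 3501.7 / 2 = 1750.9 s ≈ 29.2 minutes.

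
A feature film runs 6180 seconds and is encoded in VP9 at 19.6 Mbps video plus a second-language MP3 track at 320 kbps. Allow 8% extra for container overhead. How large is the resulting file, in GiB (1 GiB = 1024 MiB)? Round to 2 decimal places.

Audio: 320 kbps = 0.320 Mbps.
Total bitrate: 19.6 + 0.320 = 19.920 Mbps.
Stream data: 19.920 Mbps × 6180 s = 123105.6 Mb.
With 8% container overhead: ×1.08.
132,954 Mb = 16,619,256,000 bytes ÷ 1,073,741,824 = 15.48 GiB.

15.48 GiB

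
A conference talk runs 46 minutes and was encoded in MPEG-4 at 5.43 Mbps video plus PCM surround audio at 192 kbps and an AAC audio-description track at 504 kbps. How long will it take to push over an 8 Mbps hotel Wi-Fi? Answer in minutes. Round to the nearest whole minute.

35 minutes

46 min = 2760 s
Audio total: 192 + 504 = 696 kbps = 0.696 Mbps.
Total bitrate: 6.126 Mbps.
File: 6.126 Mbps × 2760 s = 16907.8 Mb.
At 8 Mbps: 16907.8 / 8 = 2113.5 s ≈ 35.2 minutes.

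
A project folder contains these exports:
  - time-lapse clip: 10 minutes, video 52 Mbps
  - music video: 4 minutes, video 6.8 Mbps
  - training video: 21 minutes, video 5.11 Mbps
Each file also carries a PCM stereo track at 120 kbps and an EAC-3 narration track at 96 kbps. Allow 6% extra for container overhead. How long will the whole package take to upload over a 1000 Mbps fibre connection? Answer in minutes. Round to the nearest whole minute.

1 minutes

Audio total: 120 + 96 = 216 kbps = 0.216 Mbps.
time-lapse clip: 52.216 Mbps × 600 s × 1.06 = 33209.4 Mb
music video: 7.016 Mbps × 240 s × 1.06 = 1784.9 Mb
training video: 5.326 Mbps × 1260 s × 1.06 = 7113.4 Mb
Total: 42107.7 Mb = 5263.5 MB.
At 1000 Mbps: 42107.7 / 1000 = 42 s ≈ 0.702 minutes.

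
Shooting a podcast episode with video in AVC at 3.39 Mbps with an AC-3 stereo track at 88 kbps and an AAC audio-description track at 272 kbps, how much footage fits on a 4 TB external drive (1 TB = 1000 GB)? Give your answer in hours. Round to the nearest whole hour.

Audio total: 88 + 272 = 360 kbps = 0.360 Mbps.
Total bitrate: 3.39 + 0.360 = 3.750 Mbps.
Capacity: 4 TB = 32,000,000 Mb.
Recording time: 32,000,000 / 3.750 = 8,533,333 s ≈ 2,370 hours.

2370 hours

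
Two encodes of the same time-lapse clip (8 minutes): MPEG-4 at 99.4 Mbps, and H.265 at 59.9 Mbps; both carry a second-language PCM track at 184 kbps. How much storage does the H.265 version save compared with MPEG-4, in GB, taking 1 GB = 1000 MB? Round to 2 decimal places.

8 min = 480 s
Audio: 184 kbps = 0.184 Mbps.
MPEG-4: 99.584 Mbps × 480 s = 47800.3 Mb = 5.975 GB.
H.265: 60.084 Mbps × 480 s = 28840.3 Mb = 3.605 GB.
Saving: 5.975 − 3.605 = 2.370 GB.

2.37 GB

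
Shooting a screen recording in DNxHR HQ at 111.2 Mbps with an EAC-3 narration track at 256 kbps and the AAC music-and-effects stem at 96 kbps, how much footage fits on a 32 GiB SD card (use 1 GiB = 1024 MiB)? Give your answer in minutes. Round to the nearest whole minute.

Audio total: 256 + 96 = 352 kbps = 0.352 Mbps.
Total bitrate: 111.2 + 0.352 = 111.552 Mbps.
Capacity: 32 GiB = 274,878 Mb.
Recording time: 274,878 / 111.552 = 2,464 s ≈ 41.1 minutes.

41 minutes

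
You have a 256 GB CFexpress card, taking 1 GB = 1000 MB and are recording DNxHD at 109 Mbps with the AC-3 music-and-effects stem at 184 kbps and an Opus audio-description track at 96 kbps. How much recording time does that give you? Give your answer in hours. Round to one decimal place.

Audio total: 184 + 96 = 280 kbps = 0.280 Mbps.
Total bitrate: 109 + 0.280 = 109.280 Mbps.
Capacity: 256 GB = 2,048,000 Mb.
Recording time: 2,048,000 / 109.280 = 18,741 s ≈ 5.21 hours.

5.2 hours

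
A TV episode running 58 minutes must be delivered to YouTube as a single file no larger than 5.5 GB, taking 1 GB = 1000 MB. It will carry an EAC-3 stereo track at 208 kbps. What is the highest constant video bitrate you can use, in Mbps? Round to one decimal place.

Budget: 5.5 GB = 44000.0 Mb.
58 min = 3480 s
Total bitrate budget: 44000.0 Mb / 3480 s = 12.644 Mbps.
Audio: 208 kbps = 0.208 Mbps.
Video: 12.644 − 0.208 = 12.436 Mbps.

12.4 Mbps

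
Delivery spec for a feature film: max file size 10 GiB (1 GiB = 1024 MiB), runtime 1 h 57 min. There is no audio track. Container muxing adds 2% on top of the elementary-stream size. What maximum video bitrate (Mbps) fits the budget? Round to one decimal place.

12.0 Mbps

Budget: 10 GiB = 85899.3 Mb.
Stream payload after overhead: 85899.3 / 1.02 = 84215.0 Mb.
1 h 57 min = 117 min = 7020 s
Total bitrate budget: 84215.0 Mb / 7020 s = 11.996 Mbps.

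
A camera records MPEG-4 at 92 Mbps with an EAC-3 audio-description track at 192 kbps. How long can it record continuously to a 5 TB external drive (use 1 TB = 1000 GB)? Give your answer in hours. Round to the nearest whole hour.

121 hours

Audio: 192 kbps = 0.192 Mbps.
Total bitrate: 92 + 0.192 = 92.192 Mbps.
Capacity: 5 TB = 40,000,000 Mb.
Recording time: 40,000,000 / 92.192 = 433,877 s ≈ 121 hours.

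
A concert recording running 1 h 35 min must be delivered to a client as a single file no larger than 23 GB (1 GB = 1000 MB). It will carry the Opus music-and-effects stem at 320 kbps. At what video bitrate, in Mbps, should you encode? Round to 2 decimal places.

31.96 Mbps

Budget: 23 GB = 184000.0 Mb.
1 h 35 min = 95 min = 5700 s
Total bitrate budget: 184000.0 Mb / 5700 s = 32.281 Mbps.
Audio: 320 kbps = 0.320 Mbps.
Video: 32.281 − 0.320 = 31.961 Mbps.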